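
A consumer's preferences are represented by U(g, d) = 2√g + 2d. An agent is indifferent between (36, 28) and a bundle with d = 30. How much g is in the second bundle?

U(36, 28) = 68.
Set U(g, 30) = 68 and solve.
With d = 30: 2√g = 68 − 2·30 = 8, so √g = 4 and g = 16.
Check: U(16, 30) = 68.

g = 16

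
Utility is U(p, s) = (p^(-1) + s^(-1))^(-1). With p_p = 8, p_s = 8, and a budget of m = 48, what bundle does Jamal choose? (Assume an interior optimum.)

For CES with ρ = -1, MRS = (s/p)^2.
Tangency: set MRS = p_p/p_s = 8/8 = 1.
So (s/p)^2 = 1; taking the square root, s/p = 1, i.e. s = p.
Substitute into the budget 8·p + 8·s = 48: 16·p = 48, so p* = 3 and s* = 3.

p* = 3, s* = 3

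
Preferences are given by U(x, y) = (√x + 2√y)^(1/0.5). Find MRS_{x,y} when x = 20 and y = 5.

For CES with ρ = 0.5, MRS = (1/2)·√(y/x).
At (20, 5): MRS = 0.25.
So at (20, 5) the consumer would give up 0.25 units of y for one more unit of x.

MRS = 0.25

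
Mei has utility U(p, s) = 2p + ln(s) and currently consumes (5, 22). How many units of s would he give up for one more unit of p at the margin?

MRS = 44

MU_p = 2, MU_s = 1/s.
MRS = 2 ÷ (1/s).
At (5, 22): MRS = 44.
That is, one extra unit of p is worth 44 units of s at the margin.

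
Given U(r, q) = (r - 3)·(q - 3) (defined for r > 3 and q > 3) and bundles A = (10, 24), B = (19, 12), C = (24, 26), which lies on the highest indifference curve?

Bundle C

Evaluate utility at each bundle:
U(A) = 147.
U(B) = 144.
U(C) = 483.
Highest utility is C, so C ≻ A ≻ B.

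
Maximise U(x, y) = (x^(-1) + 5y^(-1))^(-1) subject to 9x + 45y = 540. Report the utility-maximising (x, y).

x* = 10, y* = 10

For CES with ρ = -1, MRS = (1/5)·(y/x)^2.
Tangency: set MRS = p_x/p_y = 9/45 = 0.2.
So (y/x)^2 = 1; taking the square root, y/x = 1, i.e. y = x.
Substitute into the budget 9·x + 45·y = 540: 54·x = 540, so x* = 10 and y* = 10.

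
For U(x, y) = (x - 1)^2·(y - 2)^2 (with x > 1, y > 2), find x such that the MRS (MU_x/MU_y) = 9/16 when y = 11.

MU_x = 2·(x−1)·(y−2)^2, MU_y = 2·(x−1)^2·(y−2).
MRS = (y−2)/(x−1).
Substitute y = 11: MRS = 9/(x − 1). Setting this equal to 9/16 gives x − 1 = 9/(9/16) = 16, so x = 17.

x = 17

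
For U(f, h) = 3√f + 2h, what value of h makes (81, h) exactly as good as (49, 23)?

U(49, 23) = 67.
Set U(81, h) = 67 and solve.
With f = 81: √81 = 9, so 2h = 67 − 3·9 = 40 and h = 20.
Check: U(81, 20) = 67.

h = 20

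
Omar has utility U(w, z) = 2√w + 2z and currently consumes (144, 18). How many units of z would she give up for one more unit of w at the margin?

MU_w = 2/(2√w), MU_z = 2.
MRS = 2/(2√w) ÷ 2.
At (144, 18): MRS = 1/24.
So at (144, 18) the consumer would give up 1/24 units of z for one more unit of w.

MRS = 1/24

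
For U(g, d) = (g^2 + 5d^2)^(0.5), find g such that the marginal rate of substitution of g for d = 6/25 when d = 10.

For CES with ρ = 2, MRS = (1/5)·(d/g)^(-1).
Setting (1/5)·(10/g)^(-1) = 6/25 gives (10/g)^(-1) = 1.2, so 10/g = 5/6 and g = 12.

g = 12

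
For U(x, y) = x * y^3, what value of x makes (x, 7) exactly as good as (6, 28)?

x = 384

U(6, 28) = 131712.
Set U(x, 7) = 131712 and solve.
With y = 7: 7^3 = 343, so x = 131712/343 = 384.
Check: U(384, 7) = 131712.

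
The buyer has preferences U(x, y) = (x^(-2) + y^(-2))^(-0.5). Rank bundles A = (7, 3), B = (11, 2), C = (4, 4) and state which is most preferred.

Evaluate utility at each bundle:
U(A) = 2.757.
U(B) = 1.968.
U(C) = 2.828.
Highest utility is C, so C ≻ A ≻ B.

Bundle C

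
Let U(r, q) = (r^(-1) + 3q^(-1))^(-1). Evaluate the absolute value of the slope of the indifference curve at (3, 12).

MRS = 16/3

For CES with ρ = -1, MRS = (1/3)·(q/r)^2.
At (3, 12): MRS = 16/3.
So at (3, 12) the consumer would give up 16/3 units of q for one more unit of r.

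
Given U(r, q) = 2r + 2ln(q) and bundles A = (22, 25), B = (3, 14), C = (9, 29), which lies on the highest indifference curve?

Bundle A

Evaluate utility at each bundle:
U(A) = 50.438.
U(B) = 11.278.
U(C) = 24.735.
Highest utility is A, so A ≻ C ≻ B.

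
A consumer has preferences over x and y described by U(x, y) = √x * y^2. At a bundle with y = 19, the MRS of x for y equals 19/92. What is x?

x = 23

MU_x = 0.5·x^(-0.5)·y^2 and MU_y = 2·√x·y.
MRS = MU_x/MU_y = (0.25)·y/x.
Substitute y = 19: MRS = 4.75/x. Setting 4.75/x = 19/92 gives x = 4.75/(19/92) = 23.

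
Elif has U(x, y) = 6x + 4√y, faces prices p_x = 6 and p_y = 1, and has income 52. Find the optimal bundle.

x* = 8, y* = 4

MU_x = 6, MU_y = 4/(2√y).
MRS = 6 ÷ (4/(2√y)).
Tangency: set MRS = p_x/p_y = 6/1 = 6.
MRS depends only on y: 3·√y = 6 ⇒ √y = 6/3 = 2 ⇒ y* = 4.
From the budget, 6·x = 52 − 1·4 = 48, so x* = 8.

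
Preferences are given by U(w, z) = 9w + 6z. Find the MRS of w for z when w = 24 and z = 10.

MU_w = 9, MU_z = 6, so MRS = 9/6 = 1.5 at every bundle.
At (24, 10): MRS = 1.5.
That is, one extra unit of w is worth 1.5 units of z at the margin.

MRS = 1.5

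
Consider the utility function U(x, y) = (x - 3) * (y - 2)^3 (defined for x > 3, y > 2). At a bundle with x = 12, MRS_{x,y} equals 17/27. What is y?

MU_x = (y−2)^3, MU_y = 3·(x−3)·(y−2)^2.
MRS = (1/3)·(y−2)/(x−3).
Substitute x = 12: MRS = (y − 2)/27. Setting this equal to 17/27 gives y − 2 = (17/27)·27 = 17, so y = 19.

y = 19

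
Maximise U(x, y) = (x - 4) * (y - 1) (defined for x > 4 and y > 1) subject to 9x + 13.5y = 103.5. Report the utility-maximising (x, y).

MU_x = (y−1), MU_y = (x−4).
MRS = (y−1)/(x−4).
Tangency: set MRS = p_x/p_y = 9/13.5 = 2/3.
So (y − 1)/(x − 4) = 2/3, i.e. (y − 1) = (2/3)·(x − 4).
Rewrite the budget in excess-of-subsistence terms: 9·(x − 4) + 13.5·(y − 1) = 103.5 − 9·4 − 13.5·1 = 54.
Substituting, 18·(x − 4) = 54, so x − 4 = 3 and x* = 7.
Then y − 1 = (2/3)·3 = 2, so y* = 3.

x* = 7, y* = 3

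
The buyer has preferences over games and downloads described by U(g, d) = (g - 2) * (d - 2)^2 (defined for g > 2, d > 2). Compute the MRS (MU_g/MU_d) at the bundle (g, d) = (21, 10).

MU_g = (d−2)^2, MU_d = 2·(g−2)·(d−2).
MRS = (1/2)·(d−2)/(g−2).
At (21, 10): MRS = 4/19.
So at (21, 10) the consumer would give up 4/19 units of d for one more unit of g.

MRS = 4/19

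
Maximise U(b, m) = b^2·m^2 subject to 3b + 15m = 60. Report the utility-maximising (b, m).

MU_b = 2·b·m^2 and MU_m = 2·b^2·m.
MRS = MU_b/MU_m = m/b.
Tangency: set MRS = p_b/p_m = 3/15 = 0.2.
So m/b = 0.2, i.e. m = 0.2·b.
Substitute into the budget 3·b + 15·m = 60: 6·b = 60, so b* = 10.
Then m* = 0.2·10 = 2.

b* = 10, m* = 2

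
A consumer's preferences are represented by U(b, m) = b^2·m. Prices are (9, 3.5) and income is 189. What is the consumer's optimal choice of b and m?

MU_b = 2·b·m and MU_m = b^2.
MRS = MU_b/MU_m = (2/1)·m/b.
Tangency: set MRS = p_b/p_m = 9/3.5 = 18/7.
So (2/1)·m/b = 18/7, i.e. m = (9/7)·b.
Substitute into the budget 9·b + 3.5·m = 189: 13.5·b = 189, so b* = 14.
Then m* = (9/7)·14 = 18.

b* = 14, m* = 18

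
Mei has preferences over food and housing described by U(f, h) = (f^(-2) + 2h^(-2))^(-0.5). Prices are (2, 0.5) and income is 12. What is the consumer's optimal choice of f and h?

f* = 4, h* = 8

For CES with ρ = -2, MRS = (1/2)·(h/f)^3.
Tangency: set MRS = p_f/p_h = 2/0.5 = 4.
So (h/f)^3 = 8; taking the cube root, h/f = 2, i.e. h = 2·f.
Substitute into the budget 2·f + 0.5·h = 12: 3·f = 12, so f* = 4 and h* = 2·4 = 8.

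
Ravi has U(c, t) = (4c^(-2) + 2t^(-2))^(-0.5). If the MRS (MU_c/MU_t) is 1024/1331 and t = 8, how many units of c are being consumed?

For CES with ρ = -2, MRS = (4/2)·(t/c)^3.
Setting (4/2)·(8/c)^3 = 1024/1331 gives (8/c)^3 = 512/1331, so 8/c = 8/11 and c = 11.

c = 11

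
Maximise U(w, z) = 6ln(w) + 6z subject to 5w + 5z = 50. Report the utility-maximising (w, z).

MU_w = 6/w, MU_z = 6.
MRS = 6/w ÷ 6.
Tangency: set MRS = p_w/p_z = 5/5 = 1.
MRS depends only on w: 1/w = 1 ⇒ w* = 1/1 = 1.
From the budget, 5·z = 50 − 5·1 = 45, so z* = 9.

w* = 1, z* = 9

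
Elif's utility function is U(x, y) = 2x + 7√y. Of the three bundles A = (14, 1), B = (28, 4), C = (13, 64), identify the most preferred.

Bundle C

Evaluate utility at each bundle:
U(A) = 35.000.
U(B) = 70.000.
U(C) = 82.000.
Highest utility is C, so C ≻ B ≻ A.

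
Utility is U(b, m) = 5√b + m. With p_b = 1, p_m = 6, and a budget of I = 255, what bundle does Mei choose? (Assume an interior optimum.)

MU_b = 5/(2√b), MU_m = 1.
MRS = 5/(2√b) ÷ 1.
Tangency: set MRS = p_b/p_m = 1/6.
MRS depends only on b: 2.5/√b = 1/6 ⇒ √b = 2.5/(1/6) = 15 ⇒ b* = 225.
From the budget, 6·m = 255 − 1·225 = 30, so m* = 5.

b* = 225, m* = 5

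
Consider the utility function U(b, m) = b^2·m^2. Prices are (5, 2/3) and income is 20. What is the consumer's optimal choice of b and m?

MU_b = 2·b·m^2 and MU_m = 2·b^2·m.
MRS = MU_b/MU_m = m/b.
Tangency: set MRS = p_b/p_m = 5/(2/3) = 7.5.
So m/b = 7.5, i.e. m = 7.5·b.
Substitute into the budget 5·b + (2/3)·m = 20: 10·b = 20, so b* = 2.
Then m* = 7.5·2 = 15.

b* = 2, m* = 15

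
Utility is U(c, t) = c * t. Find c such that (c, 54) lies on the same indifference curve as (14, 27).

U(14, 27) = 378.
Set U(c, 54) = 378 and solve.
With t = 54: c = 378/54 = 7.
Check: U(7, 54) = 378.

c = 7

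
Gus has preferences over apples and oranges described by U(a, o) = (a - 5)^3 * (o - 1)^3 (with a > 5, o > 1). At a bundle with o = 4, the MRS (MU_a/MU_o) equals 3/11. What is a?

MU_a = 3·(a−5)^2·(o−1)^3, MU_o = 3·(a−5)^3·(o−1)^2.
MRS = (o−1)/(a−5).
Substitute o = 4: MRS = 3/(a − 5). Setting this equal to 3/11 gives a − 5 = 3/(3/11) = 11, so a = 16.

a = 16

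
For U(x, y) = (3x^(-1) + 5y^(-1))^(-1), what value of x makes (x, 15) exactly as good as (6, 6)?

U depends on (x, y) only through S = 3x^(-1) + 5y^(-1), so equal utility means equal S. At (6, 6): S = 4/3.
With y = 15: 5·15^(-1) = 1/3, so 3x^(-1) = 4/3 − 1/3 = 1, i.e. x^(-1) = 1/3.
Hence x = 1/(1/3) = 3.
Check: U(3, 15) = 0.75.

x = 3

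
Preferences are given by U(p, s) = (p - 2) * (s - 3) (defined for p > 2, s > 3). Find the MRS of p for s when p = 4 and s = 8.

MU_p = (s−3), MU_s = (p−2).
MRS = (s−3)/(p−2).
At (4, 8): MRS = 2.5.
The indifference curve has slope −2.5 at this bundle.

MRS = 2.5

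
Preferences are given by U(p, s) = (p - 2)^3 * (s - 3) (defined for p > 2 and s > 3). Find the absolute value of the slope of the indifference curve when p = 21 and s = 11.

MRS = 24/19

MU_p = 3·(p−2)^2·(s−3), MU_s = (p−2)^3.
MRS = (3/1)·(s−3)/(p−2).
At (21, 11): MRS = 24/19.
That is, one extra unit of p is worth 24/19 units of s at the margin.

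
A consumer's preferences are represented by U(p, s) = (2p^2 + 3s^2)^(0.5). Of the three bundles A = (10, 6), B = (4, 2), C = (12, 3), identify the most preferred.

Bundle C

Evaluate utility at each bundle:
U(A) = 17.550.
U(B) = 6.633.
U(C) = 17.748.
Highest utility is C, so C ≻ A ≻ B.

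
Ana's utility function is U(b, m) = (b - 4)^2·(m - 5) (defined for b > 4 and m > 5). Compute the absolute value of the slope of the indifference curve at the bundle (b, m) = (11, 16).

MU_b = 2·(b−4)·(m−5), MU_m = (b−4)^2.
MRS = (2/1)·(m−5)/(b−4).
At (11, 16): MRS = 22/7.
The indifference curve has slope −22/7 at this bundle.

MRS = 22/7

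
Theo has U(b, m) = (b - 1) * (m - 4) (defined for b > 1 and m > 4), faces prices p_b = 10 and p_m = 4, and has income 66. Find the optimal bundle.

b* = 3, m* = 9

MU_b = (m−4), MU_m = (b−1).
MRS = (m−4)/(b−1).
Tangency: set MRS = p_b/p_m = 10/4 = 2.5.
So (m − 4)/(b − 1) = 2.5, i.e. (m − 4) = 2.5·(b − 1).
Rewrite the budget in excess-of-subsistence terms: 10·(b − 1) + 4·(m − 4) = 66 − 10·1 − 4·4 = 40.
Substituting, 20·(b − 1) = 40, so b − 1 = 2 and b* = 3.
Then m − 4 = 2.5·2 = 5, so m* = 9.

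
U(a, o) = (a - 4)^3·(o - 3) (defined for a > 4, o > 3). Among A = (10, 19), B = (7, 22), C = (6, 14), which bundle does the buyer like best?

Bundle A

Evaluate utility at each bundle:
U(A) = 3456.
U(B) = 513.
U(C) = 88.
Highest utility is A, so A ≻ B ≻ C.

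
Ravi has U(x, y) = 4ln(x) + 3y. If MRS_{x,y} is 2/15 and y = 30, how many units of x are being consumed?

x = 10

MU_x = 4/x, MU_y = 3.
MRS = 4/x ÷ 3.
MRS depends only on x: (4/3)/x = 2/15 ⇒ x = (4/3)/(2/15) = 10.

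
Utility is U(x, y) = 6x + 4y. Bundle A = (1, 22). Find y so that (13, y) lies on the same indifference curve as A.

U(1, 22) = 94.
Set U(13, y) = 94 and solve.
6·13 + 4y = 94 ⇒ 4y = 16 ⇒ y = 4.
Check: U(13, 4) = 94.

y = 4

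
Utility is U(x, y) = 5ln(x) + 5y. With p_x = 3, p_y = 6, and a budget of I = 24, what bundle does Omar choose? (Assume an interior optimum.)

MU_x = 5/x, MU_y = 5.
MRS = 5/x ÷ 5.
Tangency: set MRS = p_x/p_y = 3/6 = 0.5.
MRS depends only on x: 1/x = 0.5 ⇒ x* = 1/0.5 = 2.
From the budget, 6·y = 24 − 3·2 = 18, so y* = 3.

x* = 2, y* = 3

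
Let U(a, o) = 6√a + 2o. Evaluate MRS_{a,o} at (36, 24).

MU_a = 6/(2√a), MU_o = 2.
MRS = 6/(2√a) ÷ 2.
At (36, 24): MRS = 0.25.
So at (36, 24) the consumer would give up 0.25 units of o for one more unit of a.

MRS = 0.25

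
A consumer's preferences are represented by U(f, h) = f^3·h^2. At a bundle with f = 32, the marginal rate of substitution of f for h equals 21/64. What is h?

h = 7

MU_f = 3·f^2·h^2 and MU_h = 2·f^3·h.
MRS = MU_f/MU_h = (3/2)·h/f.
Substitute f = 32: MRS = h/(64/3). Setting h/(64/3) = 21/64 gives h = (21/64)·(64/3) = 7.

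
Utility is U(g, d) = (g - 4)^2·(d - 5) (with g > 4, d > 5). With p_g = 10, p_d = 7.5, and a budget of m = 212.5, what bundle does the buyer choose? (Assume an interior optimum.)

g* = 13, d* = 11

MU_g = 2·(g−4)·(d−5), MU_d = (g−4)^2.
MRS = (2/1)·(d−5)/(g−4).
Tangency: set MRS = p_g/p_d = 10/7.5 = 4/3.
So (2/1)·(d − 5)/(g − 4) = 4/3, i.e. (d − 5) = (2/3)·(g − 4).
Rewrite the budget in excess-of-subsistence terms: 10·(g − 4) + 7.5·(d − 5) = 212.5 − 10·4 − 7.5·5 = 135.
Substituting, 15·(g − 4) = 135, so g − 4 = 9 and g* = 13.
Then d − 5 = (2/3)·9 = 6, so d* = 11.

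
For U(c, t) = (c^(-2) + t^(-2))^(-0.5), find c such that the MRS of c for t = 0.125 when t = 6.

For CES with ρ = -2, MRS = (t/c)^3.
Setting (6/c)^3 = 0.125 gives 6/c = 0.5 and c = 12.

c = 12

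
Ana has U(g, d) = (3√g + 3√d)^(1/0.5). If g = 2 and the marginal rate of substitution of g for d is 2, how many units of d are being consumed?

d = 8

For CES with ρ = 0.5, MRS = √(d/g).
Setting √(d/2) = 2 gives d/2 = 4 and d = 8.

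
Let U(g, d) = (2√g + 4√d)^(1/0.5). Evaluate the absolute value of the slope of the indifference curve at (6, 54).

MRS = 1.5

For CES with ρ = 0.5, MRS = (2/4)·√(d/g).
At (6, 54): MRS = 1.5.
So at (6, 54) the consumer would give up 1.5 units of d for one more unit of g.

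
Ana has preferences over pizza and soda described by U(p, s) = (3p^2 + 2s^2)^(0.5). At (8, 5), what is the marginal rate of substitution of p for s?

For CES with ρ = 2, MRS = (3/2)·(s/p)^(-1).
At (8, 5): MRS = 2.4.
The indifference curve has slope −2.4 at this bundle.

MRS = 2.4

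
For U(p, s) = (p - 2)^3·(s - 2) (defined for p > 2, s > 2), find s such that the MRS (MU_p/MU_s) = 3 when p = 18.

s = 18

MU_p = 3·(p−2)^2·(s−2), MU_s = (p−2)^3.
MRS = (3/1)·(s−2)/(p−2).
Substitute p = 18: MRS = (s − 2)/(16/3). Setting this equal to 3 gives s − 2 = 3·(16/3) = 16, so s = 18.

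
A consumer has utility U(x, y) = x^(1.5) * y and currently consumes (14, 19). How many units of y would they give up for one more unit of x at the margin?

MU_x = 1.5·√x·y and MU_y = x^(1.5).
MRS = MU_x/MU_y = (1.5)·y/x.
At (14, 19): MRS = 57/28.
That is, one extra unit of x is worth 57/28 units of y at the margin.

MRS = 57/28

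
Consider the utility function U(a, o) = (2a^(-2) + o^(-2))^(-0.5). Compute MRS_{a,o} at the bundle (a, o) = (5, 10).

For CES with ρ = -2, MRS = (2/1)·(o/a)^3.
At (5, 10): MRS = 16.
The indifference curve has slope −16 at this bundle.

MRS = 16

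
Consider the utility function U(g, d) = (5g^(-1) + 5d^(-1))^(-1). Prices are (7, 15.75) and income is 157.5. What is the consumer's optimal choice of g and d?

For CES with ρ = -1, MRS = (d/g)^2.
Tangency: set MRS = p_g/p_d = 7/15.75 = 4/9.
So (d/g)^2 = 4/9; taking the square root, d/g = 2/3, i.e. d = (2/3)·g.
Substitute into the budget 7·g + 15.75·d = 157.5: 17.5·g = 157.5, so g* = 9 and d* = (2/3)·9 = 6.

g* = 9, d* = 6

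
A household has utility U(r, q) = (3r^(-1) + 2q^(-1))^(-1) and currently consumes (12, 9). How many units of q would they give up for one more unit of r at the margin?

For CES with ρ = -1, MRS = (3/2)·(q/r)^2.
At (12, 9): MRS = 27/32.
That is, one extra unit of r is worth 27/32 units of q at the margin.

MRS = 27/32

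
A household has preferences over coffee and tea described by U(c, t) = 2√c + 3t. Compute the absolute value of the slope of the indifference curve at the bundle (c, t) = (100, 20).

MU_c = 2/(2√c), MU_t = 3.
MRS = 2/(2√c) ÷ 3.
At (100, 20): MRS = 1/30.
The indifference curve has slope −1/30 at this bundle.

MRS = 1/30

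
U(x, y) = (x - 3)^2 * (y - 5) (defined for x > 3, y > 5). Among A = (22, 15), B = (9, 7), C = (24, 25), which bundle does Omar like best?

Bundle C

Evaluate utility at each bundle:
U(A) = 3610.
U(B) = 72.
U(C) = 8820.
Highest utility is C, so C ≻ A ≻ B.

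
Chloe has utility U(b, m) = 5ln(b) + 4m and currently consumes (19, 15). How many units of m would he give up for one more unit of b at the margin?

MRS = 5/76

MU_b = 5/b, MU_m = 4.
MRS = 5/b ÷ 4.
At (19, 15): MRS = 5/76.
So at (19, 15) the consumer would give up 5/76 units of m for one more unit of b.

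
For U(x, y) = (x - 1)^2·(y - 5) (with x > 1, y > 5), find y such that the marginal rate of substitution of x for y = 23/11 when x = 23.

MU_x = 2·(x−1)·(y−5), MU_y = (x−1)^2.
MRS = (2/1)·(y−5)/(x−1).
Substitute x = 23: MRS = (y − 5)/11. Setting this equal to 23/11 gives y − 5 = (23/11)·11 = 23, so y = 28.

y = 28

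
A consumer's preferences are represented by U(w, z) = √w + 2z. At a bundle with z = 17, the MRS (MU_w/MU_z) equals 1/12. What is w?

MU_w = 1/(2√w), MU_z = 2.
MRS = 1/(2√w) ÷ 2.
MRS depends only on w: 0.25/√w = 1/12 ⇒ √w = 0.25/(1/12) = 3 ⇒ w = 9.

w = 9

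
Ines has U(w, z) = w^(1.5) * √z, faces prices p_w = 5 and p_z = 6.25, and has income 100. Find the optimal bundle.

MU_w = 1.5·√w·√z and MU_z = 0.5·w^(1.5)·z^(-0.5).
MRS = MU_w/MU_z = (3)·z/w.
Tangency: set MRS = p_w/p_z = 5/6.25 = 0.8.
So (3)·z/w = 0.8, i.e. z = (4/15)·w.
Substitute into the budget 5·w + 6.25·z = 100: (20/3)·w = 100, so w* = 15.
Then z* = (4/15)·15 = 4.

w* = 15, z* = 4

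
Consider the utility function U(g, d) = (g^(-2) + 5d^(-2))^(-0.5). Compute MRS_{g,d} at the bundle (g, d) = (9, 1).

MRS = 1/3645

For CES with ρ = -2, MRS = (1/5)·(d/g)^3.
At (9, 1): MRS = 1/3645.
That is, one extra unit of g is worth 1/3645 units of d at the margin.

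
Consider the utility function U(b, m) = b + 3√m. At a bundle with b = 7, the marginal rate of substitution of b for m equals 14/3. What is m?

MU_b = 1, MU_m = 3/(2√m).
MRS = 1 ÷ (3/(2√m)).
MRS depends only on m: (2/3)·√m = 14/3 ⇒ √m = (14/3)/(2/3) = 7 ⇒ m = 49.

m = 49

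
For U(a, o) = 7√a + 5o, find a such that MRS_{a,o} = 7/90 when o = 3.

MU_a = 7/(2√a), MU_o = 5.
MRS = 7/(2√a) ÷ 5.
MRS depends only on a: 0.7/√a = 7/90 ⇒ √a = 0.7/(7/90) = 9 ⇒ a = 81.

a = 81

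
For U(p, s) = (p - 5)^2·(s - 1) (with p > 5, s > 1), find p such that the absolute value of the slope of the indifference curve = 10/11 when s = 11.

MU_p = 2·(p−5)·(s−1), MU_s = (p−5)^2.
MRS = (2/1)·(s−1)/(p−5).
Substitute s = 11: MRS = 20/(p − 5). Setting this equal to 10/11 gives p − 5 = 20/(10/11) = 22, so p = 27.

p = 27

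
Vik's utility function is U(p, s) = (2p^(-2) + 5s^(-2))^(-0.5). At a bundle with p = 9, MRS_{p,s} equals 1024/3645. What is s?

s = 8

For CES with ρ = -2, MRS = (2/5)·(s/p)^3.
Setting (2/5)·(s/9)^3 = 1024/3645 gives (s/9)^3 = 512/729, so s/9 = 8/9 and s = 8.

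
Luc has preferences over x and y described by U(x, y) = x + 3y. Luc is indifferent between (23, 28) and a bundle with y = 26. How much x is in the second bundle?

x = 29

U(23, 28) = 107.
Set U(x, 26) = 107 and solve.
x + 3·26 = 107 ⇒ x = 29 ⇒ x = 29.
Check: U(29, 26) = 107.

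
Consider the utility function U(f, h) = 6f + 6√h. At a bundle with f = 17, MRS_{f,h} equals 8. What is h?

h = 16

MU_f = 6, MU_h = 6/(2√h).
MRS = 6 ÷ (6/(2√h)).
MRS depends only on h: 2·√h = 8 ⇒ √h = 8/2 = 4 ⇒ h = 16.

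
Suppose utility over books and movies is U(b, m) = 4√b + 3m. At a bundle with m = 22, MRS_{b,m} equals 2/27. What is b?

MU_b = 4/(2√b), MU_m = 3.
MRS = 4/(2√b) ÷ 3.
MRS depends only on b: (2/3)/√b = 2/27 ⇒ √b = (2/3)/(2/27) = 9 ⇒ b = 81.

b = 81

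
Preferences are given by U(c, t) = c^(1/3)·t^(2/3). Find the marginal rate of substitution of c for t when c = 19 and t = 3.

MU_c = 1/3·c^(-2/3)·t^(2/3) and MU_t = 2/3·c^(1/3)·t^(-1/3).
MRS = MU_c/MU_t = (0.5)·t/c.
At (19, 3): MRS = 3/38.
The indifference curve has slope −3/38 at this bundle.

MRS = 3/38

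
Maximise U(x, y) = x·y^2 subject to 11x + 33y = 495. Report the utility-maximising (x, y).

x* = 15, y* = 10

MU_x = y^2 and MU_y = 2·x·y.
MRS = MU_x/MU_y = (1/2)·y/x.
Tangency: set MRS = p_x/p_y = 11/33 = 1/3.
So (1/2)·y/x = 1/3, i.e. y = (2/3)·x.
Substitute into the budget 11·x + 33·y = 495: 33·x = 495, so x* = 15.
Then y* = (2/3)·15 = 10.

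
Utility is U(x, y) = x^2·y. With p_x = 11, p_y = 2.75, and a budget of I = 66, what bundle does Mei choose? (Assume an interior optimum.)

MU_x = 2·x·y and MU_y = x^2.
MRS = MU_x/MU_y = (2/1)·y/x.
Tangency: set MRS = p_x/p_y = 11/2.75 = 4.
So (2/1)·y/x = 4, i.e. y = 2·x.
Substitute into the budget 11·x + 2.75·y = 66: 16.5·x = 66, so x* = 4.
Then y* = 2·4 = 8.

x* = 4, y* = 8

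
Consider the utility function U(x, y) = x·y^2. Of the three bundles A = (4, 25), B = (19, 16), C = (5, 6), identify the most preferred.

Evaluate utility at each bundle:
U(A) = 2500.
U(B) = 4864.
U(C) = 180.
Highest utility is B, so B ≻ A ≻ C.

Bundle B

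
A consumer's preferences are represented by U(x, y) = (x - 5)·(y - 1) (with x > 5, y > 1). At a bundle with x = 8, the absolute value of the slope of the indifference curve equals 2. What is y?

y = 7

MU_x = (y−1), MU_y = (x−5).
MRS = (y−1)/(x−5).
Substitute x = 8: MRS = (y − 1)/3. Setting this equal to 2 gives y − 1 = 2·3 = 6, so y = 7.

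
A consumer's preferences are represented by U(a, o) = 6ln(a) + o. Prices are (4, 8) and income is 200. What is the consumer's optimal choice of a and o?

MU_a = 6/a, MU_o = 1.
MRS = 6/a ÷ 1.
Tangency: set MRS = p_a/p_o = 4/8 = 0.5.
MRS depends only on a: 6/a = 0.5 ⇒ a* = 6/0.5 = 12.
From the budget, 8·o = 200 − 4·12 = 152, so o* = 19.

a* = 12, o* = 19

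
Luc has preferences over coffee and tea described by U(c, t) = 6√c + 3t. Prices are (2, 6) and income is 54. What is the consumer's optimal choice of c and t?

c* = 9, t* = 6

MU_c = 6/(2√c), MU_t = 3.
MRS = 6/(2√c) ÷ 3.
Tangency: set MRS = p_c/p_t = 2/6 = 1/3.
MRS depends only on c: 1/√c = 1/3 ⇒ √c = 1/(1/3) = 3 ⇒ c* = 9.
From the budget, 6·t = 54 − 2·9 = 36, so t* = 6.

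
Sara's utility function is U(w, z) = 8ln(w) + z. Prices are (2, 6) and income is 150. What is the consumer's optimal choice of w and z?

w* = 24, z* = 17

MU_w = 8/w, MU_z = 1.
MRS = 8/w ÷ 1.
Tangency: set MRS = p_w/p_z = 2/6 = 1/3.
MRS depends only on w: 8/w = 1/3 ⇒ w* = 8/(1/3) = 24.
From the budget, 6·z = 150 − 2·24 = 102, so z* = 17.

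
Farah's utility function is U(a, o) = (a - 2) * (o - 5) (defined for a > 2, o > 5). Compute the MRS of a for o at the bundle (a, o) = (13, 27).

MU_a = (o−5), MU_o = (a−2).
MRS = (o−5)/(a−2).
At (13, 27): MRS = 2.
So at (13, 27) the consumer would give up 2 units of o for one more unit of a.

MRS = 2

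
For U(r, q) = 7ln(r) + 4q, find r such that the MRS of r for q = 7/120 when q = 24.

MU_r = 7/r, MU_q = 4.
MRS = 7/r ÷ 4.
MRS depends only on r: 1.75/r = 7/120 ⇒ r = 1.75/(7/120) = 30.

r = 30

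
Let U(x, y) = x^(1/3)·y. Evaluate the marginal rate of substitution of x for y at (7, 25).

MU_x = 1/3·x^(-2/3)·y and MU_y = x^(1/3).
MRS = MU_x/MU_y = (1/3)·y/x.
At (7, 25): MRS = 25/21.
That is, one extra unit of x is worth 25/21 units of y at the margin.

MRS = 25/21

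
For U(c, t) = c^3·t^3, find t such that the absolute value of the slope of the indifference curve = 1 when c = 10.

t = 10

MU_c = 3·c^2·t^3 and MU_t = 3·c^3·t^2.
MRS = MU_c/MU_t = t/c.
Substitute c = 10: MRS = t/10. Setting t/10 = 1 gives t = 1·10 = 10.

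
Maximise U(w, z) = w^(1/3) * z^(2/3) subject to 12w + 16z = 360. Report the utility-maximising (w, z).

w* = 10, z* = 15

MU_w = 1/3·w^(-2/3)·z^(2/3) and MU_z = 2/3·w^(1/3)·z^(-1/3).
MRS = MU_w/MU_z = (0.5)·z/w.
Tangency: set MRS = p_w/p_z = 12/16 = 0.75.
So (0.5)·z/w = 0.75, i.e. z = 1.5·w.
Substitute into the budget 12·w + 16·z = 360: 36·w = 360, so w* = 10.
Then z* = 1.5·10 = 15.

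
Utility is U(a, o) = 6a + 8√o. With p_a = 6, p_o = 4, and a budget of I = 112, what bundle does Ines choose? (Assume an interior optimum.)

MU_a = 6, MU_o = 8/(2√o).
MRS = 6 ÷ (8/(2√o)).
Tangency: set MRS = p_a/p_o = 6/4 = 1.5.
MRS depends only on o: 1.5·√o = 1.5 ⇒ √o = 1.5/1.5 = 1 ⇒ o* = 1.
From the budget, 6·a = 112 − 4·1 = 108, so a* = 18.

a* = 18, o* = 1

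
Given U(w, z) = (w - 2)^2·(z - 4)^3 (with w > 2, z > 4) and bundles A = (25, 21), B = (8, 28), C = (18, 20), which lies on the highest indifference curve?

Evaluate utility at each bundle:
U(A) = 2598977.
U(B) = 497664.
U(C) = 1048576.
Highest utility is A, so A ≻ C ≻ B.

Bundle A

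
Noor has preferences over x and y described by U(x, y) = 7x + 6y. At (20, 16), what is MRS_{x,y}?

MU_x = 7, MU_y = 6, so MRS = 7/6 at every bundle.
At (20, 16): MRS = 7/6.
The indifference curve has slope −7/6 at this bundle.

MRS = 7/6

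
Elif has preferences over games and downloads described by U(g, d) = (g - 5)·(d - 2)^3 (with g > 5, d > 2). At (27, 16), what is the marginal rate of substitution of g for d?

MRS = 7/33

MU_g = (d−2)^3, MU_d = 3·(g−5)·(d−2)^2.
MRS = (1/3)·(d−2)/(g−5).
At (27, 16): MRS = 7/33.
So at (27, 16) the consumer would give up 7/33 units of d for one more unit of g.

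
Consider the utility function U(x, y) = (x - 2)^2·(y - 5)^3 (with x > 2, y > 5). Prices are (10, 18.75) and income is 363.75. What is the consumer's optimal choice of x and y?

x* = 12, y* = 13

MU_x = 2·(x−2)·(y−5)^3, MU_y = 3·(x−2)^2·(y−5)^2.
MRS = (2/3)·(y−5)/(x−2).
Tangency: set MRS = p_x/p_y = 10/18.75 = 8/15.
So (2/3)·(y − 5)/(x − 2) = 8/15, i.e. (y − 5) = 0.8·(x − 2).
Rewrite the budget in excess-of-subsistence terms: 10·(x − 2) + 18.75·(y − 5) = 363.75 − 10·2 − 18.75·5 = 250.
Substituting, 25·(x − 2) = 250, so x − 2 = 10 and x* = 12.
Then y − 5 = 0.8·10 = 8, so y* = 13.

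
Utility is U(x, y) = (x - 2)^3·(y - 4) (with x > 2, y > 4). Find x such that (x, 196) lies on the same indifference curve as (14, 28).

U(14, 28) = 41472.
Set U(x, 196) = 41472 and solve.
With y = 196: (196 − 4) = 192, so (x − 2)^3 = 41472/192 = 216.
Taking the cube root (with x > 2): x − 2 = 6, so x = 8.
Check: U(8, 196) = 41472.

x = 8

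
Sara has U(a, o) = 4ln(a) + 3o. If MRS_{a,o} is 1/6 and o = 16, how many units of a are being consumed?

a = 8

MU_a = 4/a, MU_o = 3.
MRS = 4/a ÷ 3.
MRS depends only on a: (4/3)/a = 1/6 ⇒ a = (4/3)/(1/6) = 8.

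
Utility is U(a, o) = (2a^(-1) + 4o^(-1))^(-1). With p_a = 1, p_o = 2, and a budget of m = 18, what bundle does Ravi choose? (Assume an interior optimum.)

a* = 6, o* = 6

For CES with ρ = -1, MRS = (2/4)·(o/a)^2.
Tangency: set MRS = p_a/p_o = 1/2 = 0.5.
So (o/a)^2 = 1; taking the square root, o/a = 1, i.e. o = a.
Substitute into the budget 1·a + 2·o = 18: 3·a = 18, so a* = 6 and o* = 6.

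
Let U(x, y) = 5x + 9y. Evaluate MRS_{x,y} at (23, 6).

MU_x = 5, MU_y = 9, so MRS = 5/9 at every bundle.
At (23, 6): MRS = 5/9.
So at (23, 6) the consumer would give up 5/9 units of y for one more unit of x.

MRS = 5/9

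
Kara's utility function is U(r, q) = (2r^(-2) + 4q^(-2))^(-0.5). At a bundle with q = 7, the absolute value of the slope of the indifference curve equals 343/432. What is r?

r = 6

For CES with ρ = -2, MRS = (2/4)·(q/r)^3.
Setting (2/4)·(7/r)^3 = 343/432 gives (7/r)^3 = 343/216, so 7/r = 7/6 and r = 6.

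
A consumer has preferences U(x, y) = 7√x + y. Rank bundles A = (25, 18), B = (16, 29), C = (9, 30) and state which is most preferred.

Evaluate utility at each bundle:
U(A) = 53.000.
U(B) = 57.000.
U(C) = 51.000.
Highest utility is B, so B ≻ A ≻ C.

Bundle B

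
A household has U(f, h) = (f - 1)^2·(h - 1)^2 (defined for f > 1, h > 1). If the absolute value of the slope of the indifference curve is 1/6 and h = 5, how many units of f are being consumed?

MU_f = 2·(f−1)·(h−1)^2, MU_h = 2·(f−1)^2·(h−1).
MRS = (h−1)/(f−1).
Substitute h = 5: MRS = 4/(f − 1). Setting this equal to 1/6 gives f − 1 = 4/(1/6) = 24, so f = 25.

f = 25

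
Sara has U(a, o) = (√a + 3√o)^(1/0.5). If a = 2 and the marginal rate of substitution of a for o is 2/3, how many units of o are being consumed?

For CES with ρ = 0.5, MRS = (1/3)·√(o/a).
Setting (1/3)·√(o/2) = 2/3 gives √(o/2) = 2, so o/2 = 4 and o = 8.

o = 8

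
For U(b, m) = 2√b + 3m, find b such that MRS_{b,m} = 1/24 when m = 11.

b = 64

MU_b = 2/(2√b), MU_m = 3.
MRS = 2/(2√b) ÷ 3.
MRS depends only on b: (1/3)/√b = 1/24 ⇒ √b = (1/3)/(1/24) = 8 ⇒ b = 64.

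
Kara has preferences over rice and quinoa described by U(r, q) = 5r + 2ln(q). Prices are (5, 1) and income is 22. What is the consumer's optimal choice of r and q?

MU_r = 5, MU_q = 2/q.
MRS = 5 ÷ (2/q).
Tangency: set MRS = p_r/p_q = 5/1 = 5.
MRS depends only on q: 2.5·q = 5 ⇒ q* = 5/2.5 = 2.
From the budget, 5·r = 22 − 1·2 = 20, so r* = 4.

r* = 4, q* = 2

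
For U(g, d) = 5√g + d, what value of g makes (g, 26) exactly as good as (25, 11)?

U(25, 11) = 36.
Set U(g, 26) = 36 and solve.
With d = 26: 5√g = 36 − 26 = 10, so √g = 2 and g = 4.
Check: U(4, 26) = 36.

g = 4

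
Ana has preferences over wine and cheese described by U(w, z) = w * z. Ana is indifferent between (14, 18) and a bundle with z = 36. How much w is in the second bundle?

U(14, 18) = 252.
Set U(w, 36) = 252 and solve.
With z = 36: w = 252/36 = 7.
Check: U(7, 36) = 252.

w = 7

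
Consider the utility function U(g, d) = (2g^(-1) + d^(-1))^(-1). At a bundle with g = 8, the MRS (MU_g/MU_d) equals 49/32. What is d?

d = 7

For CES with ρ = -1, MRS = (2/1)·(d/g)^2.
Setting (2/1)·(d/8)^2 = 49/32 gives (d/8)^2 = 49/64, so d/8 = 0.875 and d = 7.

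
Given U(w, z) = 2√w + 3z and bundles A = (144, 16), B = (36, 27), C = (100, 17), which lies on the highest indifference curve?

Evaluate utility at each bundle:
U(A) = 72.000.
U(B) = 93.000.
U(C) = 71.000.
Highest utility is B, so B ≻ A ≻ C.

Bundle B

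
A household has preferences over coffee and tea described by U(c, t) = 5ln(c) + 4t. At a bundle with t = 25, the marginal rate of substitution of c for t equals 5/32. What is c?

MU_c = 5/c, MU_t = 4.
MRS = 5/c ÷ 4.
MRS depends only on c: 1.25/c = 5/32 ⇒ c = 1.25/(5/32) = 8.

c = 8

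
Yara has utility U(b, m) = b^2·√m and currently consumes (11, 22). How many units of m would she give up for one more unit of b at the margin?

MU_b = 2·b·√m and MU_m = 0.5·b^2·m^(-0.5).
MRS = MU_b/MU_m = (4)·m/b.
At (11, 22): MRS = 8.
That is, one extra unit of b is worth 8 units of m at the margin.

MRS = 8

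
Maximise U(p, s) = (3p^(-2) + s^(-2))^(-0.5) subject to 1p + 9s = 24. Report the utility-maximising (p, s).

For CES with ρ = -2, MRS = (3/1)·(s/p)^3.
Tangency: set MRS = p_p/p_s = 1/9.
So (s/p)^3 = 1/27; taking the cube root, s/p = 1/3, i.e. s = (1/3)·p.
Substitute into the budget 1·p + 9·s = 24: 4·p = 24, so p* = 6 and s* = (1/3)·6 = 2.

p* = 6, s* = 2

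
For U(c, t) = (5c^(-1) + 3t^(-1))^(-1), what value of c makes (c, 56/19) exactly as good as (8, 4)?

c = 14

U depends on (c, t) only through S = 5c^(-1) + 3t^(-1), so equal utility means equal S. At (8, 4): S = 1.375.
With t = 56/19: 3·(56/19)^(-1) = 57/56, so 5c^(-1) = 1.375 − 57/56 = 5/14, i.e. c^(-1) = 1/14.
Hence c = 1/(1/14) = 14.
Check: U(14, 56/19) = 0.7273.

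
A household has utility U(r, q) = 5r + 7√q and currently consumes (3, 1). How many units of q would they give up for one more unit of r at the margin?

MRS = 10/7

MU_r = 5, MU_q = 7/(2√q).
MRS = 5 ÷ (7/(2√q)).
At (3, 1): MRS = 10/7.
So at (3, 1) the consumer would give up 10/7 units of q for one more unit of r.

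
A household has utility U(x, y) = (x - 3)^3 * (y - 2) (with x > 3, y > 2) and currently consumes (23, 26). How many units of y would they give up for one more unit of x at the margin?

MRS = 3.6

MU_x = 3·(x−3)^2·(y−2), MU_y = (x−3)^3.
MRS = (3/1)·(y−2)/(x−3).
At (23, 26): MRS = 3.6.
That is, one extra unit of x is worth 3.6 units of y at the margin.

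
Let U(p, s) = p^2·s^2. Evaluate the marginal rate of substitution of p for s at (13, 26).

MRS = 2

MU_p = 2·p·s^2 and MU_s = 2·p^2·s.
MRS = MU_p/MU_s = s/p.
At (13, 26): MRS = 2.
The indifference curve has slope −2 at this bundle.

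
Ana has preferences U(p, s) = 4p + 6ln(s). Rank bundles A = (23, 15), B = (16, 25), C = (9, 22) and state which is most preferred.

Evaluate utility at each bundle:
U(A) = 108.248.
U(B) = 83.313.
U(C) = 54.546.
Highest utility is A, so A ≻ B ≻ C.

Bundle A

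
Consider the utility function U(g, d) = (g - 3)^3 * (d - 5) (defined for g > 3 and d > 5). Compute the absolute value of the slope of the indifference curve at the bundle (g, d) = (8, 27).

MU_g = 3·(g−3)^2·(d−5), MU_d = (g−3)^3.
MRS = (3/1)·(d−5)/(g−3).
At (8, 27): MRS = 13.2.
The indifference curve has slope −13.2 at this bundle.

MRS = 13.2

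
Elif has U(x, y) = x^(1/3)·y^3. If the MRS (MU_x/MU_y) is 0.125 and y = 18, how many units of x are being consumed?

x = 16

MU_x = 1/3·x^(-2/3)·y^3 and MU_y = 3·x^(1/3)·y^2.
MRS = MU_x/MU_y = (1/9)·y/x.
Substitute y = 18: MRS = 2/x. Setting 2/x = 0.125 gives x = 2/0.125 = 16.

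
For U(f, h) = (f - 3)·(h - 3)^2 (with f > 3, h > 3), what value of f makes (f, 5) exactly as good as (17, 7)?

f = 59

U(17, 7) = 224.
Set U(f, 5) = 224 and solve.
With h = 5: (5 − 3)^2 = 4, so (f − 3) = 224/4 = 56.
So f = 3 + 56 = 59.
Check: U(59, 5) = 224.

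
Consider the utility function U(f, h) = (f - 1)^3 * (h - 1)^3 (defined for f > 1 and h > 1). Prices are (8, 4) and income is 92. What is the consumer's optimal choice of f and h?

MU_f = 3·(f−1)^2·(h−1)^3, MU_h = 3·(f−1)^3·(h−1)^2.
MRS = (h−1)/(f−1).
Tangency: set MRS = p_f/p_h = 8/4 = 2.
So (h − 1)/(f − 1) = 2, i.e. (h − 1) = 2·(f − 1).
Rewrite the budget in excess-of-subsistence terms: 8·(f − 1) + 4·(h − 1) = 92 − 8·1 − 4·1 = 80.
Substituting, 16·(f − 1) = 80, so f − 1 = 5 and f* = 6.
Then h − 1 = 2·5 = 10, so h* = 11.

f* = 6, h* = 11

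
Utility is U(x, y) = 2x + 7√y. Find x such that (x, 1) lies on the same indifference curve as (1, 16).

x = 11.5

U(1, 16) = 30.
Set U(x, 1) = 30 and solve.
With y = 1: √1 = 1, so 2x = 30 − 7·1 = 23 and x = 11.5.
Check: U(11.5, 1) = 30.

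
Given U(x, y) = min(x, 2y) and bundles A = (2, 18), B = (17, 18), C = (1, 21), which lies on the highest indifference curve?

Evaluate utility at each bundle:
U(A) = 2.
U(B) = 17.
U(C) = 1.
Highest utility is B, so B ≻ A ≻ C.

Bundle B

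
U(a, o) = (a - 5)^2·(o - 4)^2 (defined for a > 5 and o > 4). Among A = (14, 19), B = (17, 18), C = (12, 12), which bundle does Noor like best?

Bundle B

Evaluate utility at each bundle:
U(A) = 18225.
U(B) = 28224.
U(C) = 3136.
Highest utility is B, so B ≻ A ≻ C.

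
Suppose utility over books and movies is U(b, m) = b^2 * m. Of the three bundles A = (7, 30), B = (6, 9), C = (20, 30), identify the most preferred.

Bundle C

Evaluate utility at each bundle:
U(A) = 1470.
U(B) = 324.
U(C) = 12000.
Highest utility is C, so C ≻ A ≻ B.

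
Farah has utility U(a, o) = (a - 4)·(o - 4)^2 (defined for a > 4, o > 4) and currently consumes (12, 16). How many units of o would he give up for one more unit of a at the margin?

MU_a = (o−4)^2, MU_o = 2·(a−4)·(o−4).
MRS = (1/2)·(o−4)/(a−4).
At (12, 16): MRS = 0.75.
So at (12, 16) the consumer would give up 0.75 units of o for one more unit of a.

MRS = 0.75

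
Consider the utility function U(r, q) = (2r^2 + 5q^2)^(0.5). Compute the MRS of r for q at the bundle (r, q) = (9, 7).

MRS = 18/35

For CES with ρ = 2, MRS = (2/5)·(q/r)^(-1).
At (9, 7): MRS = 18/35.
That is, one extra unit of r is worth 18/35 units of q at the margin.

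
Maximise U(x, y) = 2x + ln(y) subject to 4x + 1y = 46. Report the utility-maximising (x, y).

MU_x = 2, MU_y = 1/y.
MRS = 2 ÷ (1/y).
Tangency: set MRS = p_x/p_y = 4/1 = 4.
MRS depends only on y: 2·y = 4 ⇒ y* = 4/2 = 2.
From the budget, 4·x = 46 − 1·2 = 44, so x* = 11.

x* = 11, y* = 2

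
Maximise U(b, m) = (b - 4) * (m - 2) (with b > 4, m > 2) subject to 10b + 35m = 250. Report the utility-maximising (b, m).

b* = 11, m* = 4

MU_b = (m−2), MU_m = (b−4).
MRS = (m−2)/(b−4).
Tangency: set MRS = p_b/p_m = 10/35 = 2/7.
So (m − 2)/(b − 4) = 2/7, i.e. (m − 2) = (2/7)·(b − 4).
Rewrite the budget in excess-of-subsistence terms: 10·(b − 4) + 35·(m − 2) = 250 − 10·4 − 35·2 = 140.
Substituting, 20·(b − 4) = 140, so b − 4 = 7 and b* = 11.
Then m − 2 = (2/7)·7 = 2, so m* = 4.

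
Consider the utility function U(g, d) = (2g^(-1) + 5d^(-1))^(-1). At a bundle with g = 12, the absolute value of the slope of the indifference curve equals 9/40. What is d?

d = 9

For CES with ρ = -1, MRS = (2/5)·(d/g)^2.
Setting (2/5)·(d/12)^2 = 9/40 gives (d/12)^2 = 9/16, so d/12 = 0.75 and d = 9.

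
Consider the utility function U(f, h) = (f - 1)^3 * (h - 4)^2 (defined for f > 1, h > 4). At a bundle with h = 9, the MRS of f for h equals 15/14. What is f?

MU_f = 3·(f−1)^2·(h−4)^2, MU_h = 2·(f−1)^3·(h−4).
MRS = (3/2)·(h−4)/(f−1).
Substitute h = 9: MRS = 7.5/(f − 1). Setting this equal to 15/14 gives f − 1 = 7.5/(15/14) = 7, so f = 8.

f = 8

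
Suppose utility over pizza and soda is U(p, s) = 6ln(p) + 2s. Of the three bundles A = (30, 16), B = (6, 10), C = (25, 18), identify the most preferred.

Evaluate utility at each bundle:
U(A) = 52.407.
U(B) = 30.751.
U(C) = 55.313.
Highest utility is C, so C ≻ A ≻ B.

Bundle C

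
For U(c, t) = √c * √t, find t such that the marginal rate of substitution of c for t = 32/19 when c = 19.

MU_c = 0.5·c^(-0.5)·√t and MU_t = 0.5·√c·t^(-0.5).
MRS = MU_c/MU_t = t/c.
Substitute c = 19: MRS = t/19. Setting t/19 = 32/19 gives t = (32/19)·19 = 32.

t = 32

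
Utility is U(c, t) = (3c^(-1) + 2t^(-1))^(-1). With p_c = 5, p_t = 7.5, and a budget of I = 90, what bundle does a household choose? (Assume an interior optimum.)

For CES with ρ = -1, MRS = (3/2)·(t/c)^2.
Tangency: set MRS = p_c/p_t = 5/7.5 = 2/3.
So (t/c)^2 = 4/9; taking the square root, t/c = 2/3, i.e. t = (2/3)·c.
Substitute into the budget 5·c + 7.5·t = 90: 10·c = 90, so c* = 9 and t* = (2/3)·9 = 6.

c* = 9, t* = 6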